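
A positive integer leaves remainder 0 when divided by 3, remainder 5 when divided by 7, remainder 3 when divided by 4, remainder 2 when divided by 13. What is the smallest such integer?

327

The moduli are pairwise coprime; N = 3·7·4·13 = 1092.
N/3 = 364; 364 ≡ 1 (mod 3), inverse 1.
N/7 = 156; 156 ≡ 2 (mod 7); 2·4 ≡ 1, so inverse 4.
N/4 = 273; 273 ≡ 1 (mod 4), inverse 1.
N/13 = 84; 84 ≡ 6 (mod 13); 6·11 ≡ 1, so inverse 11.
k ≡ 0·364·1 + 5·156·4 + 3·273·1 + 2·84·11 = 5787.
5787 mod 1092 = 327.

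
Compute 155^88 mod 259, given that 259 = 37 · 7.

71

Mod 37: 155 ≡ 7; by Fermat, exponent reduces to 88 mod 36 = 16; 7^16 ≡ 34 (mod 37).
Mod 7: 155 ≡ 1; by Fermat, exponent reduces to 88 mod 6 = 4; 1^4 ≡ 1 (mod 7).
Combine by CRT: x ≡ 34 (mod 37), x ≡ 1 (mod 7) ⇒ x ≡ 71 (mod 259).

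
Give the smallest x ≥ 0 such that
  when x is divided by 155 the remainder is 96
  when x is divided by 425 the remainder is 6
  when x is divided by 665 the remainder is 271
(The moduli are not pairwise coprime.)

641331

Combine the congruences pairwise.
gcd(155, 425) = 5 and 5 | (6 − 96), so the pair is consistent; merging gives x ≡ 8931 (mod 13175), where 13175 = lcm(155, 425).
gcd(13175, 665) = 5 and 5 | (271 − 8931), so the pair is consistent; merging gives x ≡ 641331 (mod 1752275), where 1752275 = lcm(13175, 665).
The solution is unique modulo lcm(155, 425, 665) = 1752275.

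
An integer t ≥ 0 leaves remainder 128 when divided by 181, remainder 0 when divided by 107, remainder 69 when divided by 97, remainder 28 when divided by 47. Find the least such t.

13257835

The moduli are pairwise coprime; N = 181·107·97·47 = 88294153.
N/181 = 487813; 487813 ≡ 18 (mod 181); 18·171 ≡ 1, so inverse 171.
N/107 = 825179; 825179 ≡ 102 (mod 107); 102·64 ≡ 1, so inverse 64.
N/97 = 910249; 910249 ≡ 1 (mod 97), inverse 1.
N/47 = 1878599; 1878599 ≡ 9 (mod 47); 9·21 ≡ 1, so inverse 21.
t ≡ 128·487813·171 + 0·825179·64 + 69·910249·1 + 28·1878599·21 = 11844674337.
11844674337 mod 88294153 = 13257835.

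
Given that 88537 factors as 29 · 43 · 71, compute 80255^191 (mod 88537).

29916

Mod 29: 80255 ≡ 12; by Fermat, exponent reduces to 191 mod 28 = 23; 12^23 ≡ 17 (mod 29).
Mod 43: 80255 ≡ 17; by Fermat, exponent reduces to 191 mod 42 = 23; 17^23 ≡ 31 (mod 43).
Mod 71: 80255 ≡ 25; by Fermat, exponent reduces to 191 mod 70 = 51; 25^51 ≡ 25 (mod 71).
Combine by CRT: x ≡ 17 (mod 29), x ≡ 31 (mod 43), x ≡ 25 (mod 71) ⇒ x ≡ 29916 (mod 88537).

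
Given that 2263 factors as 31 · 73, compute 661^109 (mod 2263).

1537

Mod 31: 661 ≡ 10; by Fermat, exponent reduces to 109 mod 30 = 19; 10^19 ≡ 18 (mod 31).
Mod 73: 661 ≡ 4; by Fermat, exponent reduces to 109 mod 72 = 37; 4^37 ≡ 4 (mod 73).
Combine by CRT: x ≡ 18 (mod 31), x ≡ 4 (mod 73) ⇒ x ≡ 1537 (mod 2263).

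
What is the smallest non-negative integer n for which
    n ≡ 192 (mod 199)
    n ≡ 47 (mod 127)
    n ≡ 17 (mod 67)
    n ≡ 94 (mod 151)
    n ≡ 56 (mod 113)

1147008929

The moduli are pairwise coprime; M = 199·127·67·151·113 = 28892624333.
M/199 = 145189067; 145189067 ≡ 60 (mod 199); 60·136 ≡ 1, so inverse 136.
M/127 = 227500979; 227500979 ≡ 37 (mod 127); 37·103 ≡ 1, so inverse 103.
M/67 = 431233199; 431233199 ≡ 27 (mod 67); 27·5 ≡ 1, so inverse 5.
M/151 = 191341883; 191341883 ≡ 119 (mod 151); 119·33 ≡ 1, so inverse 33.
M/113 = 255686941; 255686941 ≡ 33 (mod 113); 33·24 ≡ 1, so inverse 24.
n ≡ 192·145189067·136 + 47·227500979·103 + 17·431233199·5 + 94·191341883·33 + 56·255686941·24 = 5866349748528.
5866349748528 mod 28892624333 = 1147008929.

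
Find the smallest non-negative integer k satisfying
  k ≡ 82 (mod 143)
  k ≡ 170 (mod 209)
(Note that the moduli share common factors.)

gcd(143, 209) = 11 and 11 | (170 − 82), so the pair is consistent; merging gives k ≡ 797 (mod 2717), where 2717 = lcm(143, 209).
The solution is unique modulo lcm(143, 209) = 2717.

797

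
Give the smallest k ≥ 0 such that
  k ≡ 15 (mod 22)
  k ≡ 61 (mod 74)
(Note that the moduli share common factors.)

gcd(22, 74) = 2 and 2 | (61 − 15), so the pair is consistent; merging gives k ≡ 653 (mod 814), where 814 = lcm(22, 74).
The solution is unique modulo lcm(22, 74) = 814.

653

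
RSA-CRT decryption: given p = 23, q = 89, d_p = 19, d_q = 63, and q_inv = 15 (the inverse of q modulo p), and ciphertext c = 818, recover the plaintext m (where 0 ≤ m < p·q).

1152

m₁ = c^(d_p) mod p: c ≡ 13 (mod 23), and 13^19 mod 23 = 2.
m₂ = c^(d_q) mod q: c ≡ 17 (mod 89), and 17^63 mod 89 = 84.
h = q_inv·(m₁ − m₂) mod p = 15·(2 − 84) mod 23 = 12.
m = m₂ + h·q = 84 + 12·89 = 1152.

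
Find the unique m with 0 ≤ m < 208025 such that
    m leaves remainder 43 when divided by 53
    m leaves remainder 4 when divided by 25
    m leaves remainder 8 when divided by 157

192804

The moduli are pairwise coprime; N = 53·25·157 = 208025.
N/53 = 3925; 3925 ≡ 3 (mod 53); 3·18 ≡ 1, so inverse 18.
N/25 = 8321; 8321 ≡ 21 (mod 25); 21·6 ≡ 1, so inverse 6.
N/157 = 1325; 1325 ≡ 69 (mod 157); 69·66 ≡ 1, so inverse 66.
m ≡ 43·3925·18 + 4·8321·6 + 8·1325·66 = 3937254.
3937254 mod 208025 = 192804.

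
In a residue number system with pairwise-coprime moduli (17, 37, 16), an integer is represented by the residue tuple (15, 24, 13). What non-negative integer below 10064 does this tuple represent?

From x ≡ 15 (mod 17) write x = 15 + 17t. Substituting into x ≡ 24 (mod 37) gives 17t ≡ 9 (mod 37), and since 17⁻¹ ≡ 24 (mod 37), t ≡ 31. Hence x ≡ 15 + 17·31 = 542 (mod 629).
From x ≡ 542 (mod 629) write x = 542 + 629t. Substituting into x ≡ 13 (mod 16) gives 629t ≡ 15 (mod 16), and since 5⁻¹ ≡ 13 (mod 16), t ≡ 3. Hence x ≡ 542 + 629·3 = 2429 (mod 10064).

2429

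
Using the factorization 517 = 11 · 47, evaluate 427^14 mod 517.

126

Mod 11: 427 ≡ 9; by Fermat, exponent reduces to 14 mod 10 = 4; 9^4 ≡ 5 (mod 11).
Mod 47: 427 ≡ 4; 4^14 ≡ 32 (mod 47).
Combine by CRT: x ≡ 5 (mod 11), x ≡ 32 (mod 47) ⇒ x ≡ 126 (mod 517).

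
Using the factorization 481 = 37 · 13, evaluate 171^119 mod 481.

436

Mod 37: 171 ≡ 23; by Fermat, exponent reduces to 119 mod 36 = 11; 23^11 ≡ 29 (mod 37).
Mod 13: 171 ≡ 2; by Fermat, exponent reduces to 119 mod 12 = 11; 2^11 ≡ 7 (mod 13).
Combine by CRT: x ≡ 29 (mod 37), x ≡ 7 (mod 13) ⇒ x ≡ 436 (mod 481).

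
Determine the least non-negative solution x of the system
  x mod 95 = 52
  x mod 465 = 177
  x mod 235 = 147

134097

gcd(95, 465) = 5 and 5 | (177 − 52), so the pair is consistent; merging gives x ≡ 1572 (mod 8835), where 8835 = lcm(95, 465).
gcd(8835, 235) = 5 and 5 | (147 − 1572), so the pair is consistent; merging gives x ≡ 134097 (mod 415245), where 415245 = lcm(8835, 235).
The solution is unique modulo lcm(95, 465, 235) = 415245.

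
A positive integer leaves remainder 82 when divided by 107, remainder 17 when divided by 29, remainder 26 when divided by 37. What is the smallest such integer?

25334

The moduli are pairwise coprime; N = 107·29·37 = 114811.
N/107 = 1073; 1073 ≡ 3 (mod 107); 3·36 ≡ 1, so inverse 36.
N/29 = 3959; 3959 ≡ 15 (mod 29); 15·2 ≡ 1, so inverse 2.
N/37 = 3103; 3103 ≡ 32 (mod 37); 32·22 ≡ 1, so inverse 22.
x ≡ 82·1073·36 + 17·3959·2 + 26·3103·22 = 5077018.
5077018 mod 114811 = 25334.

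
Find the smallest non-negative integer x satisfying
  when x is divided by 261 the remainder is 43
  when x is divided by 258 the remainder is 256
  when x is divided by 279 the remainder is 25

243034

gcd(261, 258) = 3 and 3 | (256 − 43), so the pair is consistent; merging gives x ≡ 18574 (mod 22446), where 22446 = lcm(261, 258).
gcd(22446, 279) = 9 and 9 | (25 − 18574), so the pair is consistent; merging gives x ≡ 243034 (mod 695826), where 695826 = lcm(22446, 279).
The solution is unique modulo lcm(261, 258, 279) = 695826.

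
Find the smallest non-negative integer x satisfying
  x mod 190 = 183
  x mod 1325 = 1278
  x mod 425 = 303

392153

gcd(190, 1325) = 5 and 5 | (1278 − 183), so the pair is consistent; merging gives x ≡ 39703 (mod 50350), where 50350 = lcm(190, 1325).
gcd(50350, 425) = 25 and 25 | (303 − 39703), so the pair is consistent; merging gives x ≡ 392153 (mod 855950), where 855950 = lcm(50350, 425).
The solution is unique modulo lcm(190, 1325, 425) = 855950.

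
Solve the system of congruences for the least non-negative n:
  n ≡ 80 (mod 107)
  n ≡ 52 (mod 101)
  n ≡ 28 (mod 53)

The moduli are pairwise coprime; M = 107·101·53 = 572771.
M/107 = 5353; 5353 ≡ 3 (mod 107); 3·36 ≡ 1, so inverse 36.
M/101 = 5671; 5671 ≡ 15 (mod 101); 15·27 ≡ 1, so inverse 27.
M/53 = 10807; 10807 ≡ 48 (mod 53); 48·21 ≡ 1, so inverse 21.
n ≡ 80·5353·36 + 52·5671·27 + 28·10807·21 = 29733240.
29733240 mod 572771 = 521919.

521919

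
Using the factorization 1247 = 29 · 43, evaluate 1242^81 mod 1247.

Mod 29: 1242 ≡ 24; by Fermat, exponent reduces to 81 mod 28 = 25; 24^25 ≡ 16 (mod 29).
Mod 43: 1242 ≡ 38; by Fermat, exponent reduces to 81 mod 42 = 39; 38^39 ≡ 11 (mod 43).
Combine by CRT: x ≡ 16 (mod 29), x ≡ 11 (mod 43) ⇒ x ≡ 828 (mod 1247).

828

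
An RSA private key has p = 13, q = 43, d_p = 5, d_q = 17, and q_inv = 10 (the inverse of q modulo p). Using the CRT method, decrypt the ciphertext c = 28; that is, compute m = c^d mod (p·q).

m₁ = c^(d_p) mod p: c ≡ 2 (mod 13), and 2^5 mod 13 = 6.
m₂ = c^(d_q) mod q: c ≡ 28 (mod 43), and 28^17 mod 43 = 3.
h = q_inv·(m₁ − m₂) mod p = 10·(6 − 3) mod 13 = 4.
m = m₂ + h·q = 3 + 4·43 = 175.

175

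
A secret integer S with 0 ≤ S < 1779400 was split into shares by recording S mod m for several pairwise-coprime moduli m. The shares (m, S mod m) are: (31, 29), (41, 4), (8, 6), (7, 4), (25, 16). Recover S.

The moduli are pairwise coprime; N = 31·41·8·7·25 = 1779400.
N/31 = 57400; 57400 ≡ 19 (mod 31); 19·18 ≡ 1, so inverse 18.
N/41 = 43400; 43400 ≡ 22 (mod 41); 22·28 ≡ 1, so inverse 28.
N/8 = 222425; 222425 ≡ 1 (mod 8), inverse 1.
N/7 = 254200; 254200 ≡ 2 (mod 7); 2·4 ≡ 1, so inverse 4.
N/25 = 71176; 71176 ≡ 1 (mod 25), inverse 1.
S ≡ 29·57400·18 + 4·43400·28 + 6·222425·1 + 4·254200·4 + 16·71176·1 = 41364166.
41364166 mod 1779400 = 437966.

437966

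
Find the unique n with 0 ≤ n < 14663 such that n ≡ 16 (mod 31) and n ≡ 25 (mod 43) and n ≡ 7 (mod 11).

326

The moduli are pairwise coprime; M = 31·43·11 = 14663.
M/31 = 473; 473 ≡ 8 (mod 31); 8·4 ≡ 1, so inverse 4.
M/43 = 341; 341 ≡ 40 (mod 43); 40·14 ≡ 1, so inverse 14.
M/11 = 1333; 1333 ≡ 2 (mod 11); 2·6 ≡ 1, so inverse 6.
n ≡ 16·473·4 + 25·341·14 + 7·1333·6 = 205608.
205608 mod 14663 = 326.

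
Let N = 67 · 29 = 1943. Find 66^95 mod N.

Mod 67: 66 ≡ 66; by Fermat, exponent reduces to 95 mod 66 = 29; 66^29 ≡ 66 (mod 67).
Mod 29: 66 ≡ 8; by Fermat, exponent reduces to 95 mod 28 = 11; 8^11 ≡ 3 (mod 29).
Combine by CRT: x ≡ 66 (mod 67), x ≡ 3 (mod 29) ⇒ x ≡ 1540 (mod 1943).

1540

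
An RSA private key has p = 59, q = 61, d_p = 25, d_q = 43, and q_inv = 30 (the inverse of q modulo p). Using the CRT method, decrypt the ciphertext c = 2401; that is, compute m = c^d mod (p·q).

1479

m₁ = c^(d_p) mod p: c ≡ 41 (mod 59), and 41^25 mod 59 = 4.
m₂ = c^(d_q) mod q: c ≡ 22 (mod 61), and 22^43 mod 61 = 15.
h = q_inv·(m₁ − m₂) mod p = 30·(4 − 15) mod 59 = 24.
m = m₂ + h·q = 15 + 24·61 = 1479.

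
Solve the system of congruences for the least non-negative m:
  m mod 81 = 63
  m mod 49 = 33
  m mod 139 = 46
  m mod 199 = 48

15756669

The moduli are pairwise coprime; N = 81·49·139·199 = 109786509.
N/81 = 1355389; 1355389 ≡ 16 (mod 81); 16·76 ≡ 1, so inverse 76.
N/49 = 2240541; 2240541 ≡ 16 (mod 49); 16·46 ≡ 1, so inverse 46.
N/139 = 789831; 789831 ≡ 33 (mod 139); 33·59 ≡ 1, so inverse 59.
N/199 = 551691; 551691 ≡ 63 (mod 199); 63·139 ≡ 1, so inverse 139.
m ≡ 63·1355389·76 + 33·2240541·46 + 46·789831·59 + 48·551691·139 = 15715227456.
15715227456 mod 109786509 = 15756669.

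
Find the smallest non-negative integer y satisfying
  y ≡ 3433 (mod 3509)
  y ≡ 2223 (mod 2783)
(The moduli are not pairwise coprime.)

24487

gcd(3509, 2783) = 121 and 121 | (2223 − 3433), so the pair is consistent; merging gives y ≡ 24487 (mod 80707), where 80707 = lcm(3509, 2783).
The solution is unique modulo lcm(3509, 2783) = 80707.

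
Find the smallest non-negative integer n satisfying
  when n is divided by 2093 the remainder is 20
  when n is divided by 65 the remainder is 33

2113

gcd(2093, 65) = 13 and 13 | (33 − 20), so the pair is consistent; merging gives n ≡ 2113 (mod 10465), where 10465 = lcm(2093, 65).
The solution is unique modulo lcm(2093, 65) = 10465.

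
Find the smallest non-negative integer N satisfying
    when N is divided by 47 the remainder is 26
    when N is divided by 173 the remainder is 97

2000

From N ≡ 26 (mod 47) write N = 26 + 47t. Substituting into N ≡ 97 (mod 173) gives 47t ≡ 71 (mod 173), and since 47⁻¹ ≡ 81 (mod 173), t ≡ 42. Hence N ≡ 26 + 47·42 = 2000 (mod 8131).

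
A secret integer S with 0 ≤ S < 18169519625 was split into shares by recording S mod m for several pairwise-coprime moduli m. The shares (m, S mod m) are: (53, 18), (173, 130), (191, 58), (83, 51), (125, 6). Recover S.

1470843881

The moduli are pairwise coprime; N = 53·173·191·83·125 = 18169519625.
N/53 = 342821125; 342821125 ≡ 6 (mod 53); 6·9 ≡ 1, so inverse 9.
N/173 = 105026125; 105026125 ≡ 74 (mod 173); 74·166 ≡ 1, so inverse 166.
N/191 = 95128375; 95128375 ≡ 61 (mod 191); 61·119 ≡ 1, so inverse 119.
N/83 = 218909875; 218909875 ≡ 31 (mod 83); 31·75 ≡ 1, so inverse 75.
N/125 = 145356157; 145356157 ≡ 32 (mod 125); 32·43 ≡ 1, so inverse 43.
S ≡ 18·342821125·9 + 130·105026125·166 + 58·95128375·119 + 51·218909875·75 + 6·145356157·43 = 3853409004381.
3853409004381 mod 18169519625 = 1470843881.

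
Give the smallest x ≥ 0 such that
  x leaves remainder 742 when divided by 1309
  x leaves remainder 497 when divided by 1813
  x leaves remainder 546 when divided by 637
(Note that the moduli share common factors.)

Combine the congruences pairwise.
gcd(1309, 1813) = 7 and 7 | (497 − 742), so the pair is consistent; merging gives x ≡ 147350 (mod 339031), where 339031 = lcm(1309, 1813).
gcd(339031, 637) = 49 and 49 | (546 − 147350), so the pair is consistent; merging gives x ≡ 3876691 (mod 4407403), where 4407403 = lcm(339031, 637).
The solution is unique modulo lcm(1309, 1813, 637) = 4407403.

3876691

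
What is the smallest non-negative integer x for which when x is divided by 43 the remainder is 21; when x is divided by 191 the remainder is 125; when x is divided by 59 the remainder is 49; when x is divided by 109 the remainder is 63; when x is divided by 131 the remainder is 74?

2068820063

Combine the congruences pairwise.
From x ≡ 21 (mod 43) write x = 21 + 43t. Substituting into x ≡ 125 (mod 191) gives 43t ≡ 104 (mod 191), and since 43⁻¹ ≡ 40 (mod 191), t ≡ 149. Hence x ≡ 21 + 43·149 = 6428 (mod 8213).
From x ≡ 6428 (mod 8213) write x = 6428 + 8213t. Substituting into x ≡ 49 (mod 59) gives 8213t ≡ 52 (mod 59), and since 12⁻¹ ≡ 5 (mod 59), t ≡ 24. Hence x ≡ 6428 + 8213·24 = 203540 (mod 484567).
From x ≡ 203540 (mod 484567) write x = 203540 + 484567t. Substituting into x ≡ 63 (mod 109) gives 484567t ≡ 26 (mod 109), and since 62⁻¹ ≡ 51 (mod 109), t ≡ 18. Hence x ≡ 203540 + 484567·18 = 8925746 (mod 52817803).
From x ≡ 8925746 (mod 52817803) write x = 8925746 + 52817803t. Substituting into x ≡ 74 (mod 131) gives 52817803t ≡ 13 (mod 131), and since 44⁻¹ ≡ 3 (mod 131), t ≡ 39. Hence x ≡ 8925746 + 52817803·39 = 2068820063 (mod 6919132193).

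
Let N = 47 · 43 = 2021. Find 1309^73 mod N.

Mod 47: 1309 ≡ 40; by Fermat, exponent reduces to 73 mod 46 = 27; 40^27 ≡ 43 (mod 47).
Mod 43: 1309 ≡ 19; by Fermat, exponent reduces to 73 mod 42 = 31; 19^31 ≡ 3 (mod 43).
Combine by CRT: x ≡ 43 (mod 47), x ≡ 3 (mod 43) ⇒ x ≡ 1594 (mod 2021).

1594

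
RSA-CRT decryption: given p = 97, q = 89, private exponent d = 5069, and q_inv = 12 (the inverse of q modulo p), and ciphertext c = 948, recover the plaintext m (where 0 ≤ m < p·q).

7447

d_p = d mod (p−1) = 5069 mod 96 = 77; d_q = d mod (q−1) = 53.
m₁ = c^(d_p) mod p: c ≡ 75 (mod 97), and 75^77 mod 97 = 75.
m₂ = c^(d_q) mod q: c ≡ 58 (mod 89), and 58^53 mod 89 = 60.
h = q_inv·(m₁ − m₂) mod p = 12·(75 − 60) mod 97 = 83.
m = m₂ + h·q = 60 + 83·89 = 7447.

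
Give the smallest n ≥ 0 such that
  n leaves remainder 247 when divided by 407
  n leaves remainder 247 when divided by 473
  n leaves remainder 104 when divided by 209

245261

gcd(407, 473) = 11 and 11 | (247 − 247), so the pair is consistent; merging gives n ≡ 247 (mod 17501), where 17501 = lcm(407, 473).
gcd(17501, 209) = 11 and 11 | (104 − 247), so the pair is consistent; merging gives n ≡ 245261 (mod 332519), where 332519 = lcm(17501, 209).
The solution is unique modulo lcm(407, 473, 209) = 332519.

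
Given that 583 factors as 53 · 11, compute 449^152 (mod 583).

Mod 53: 449 ≡ 25; by Fermat, exponent reduces to 152 mod 52 = 48; 25^48 ≡ 46 (mod 53).
Mod 11: 449 ≡ 9; by Fermat, exponent reduces to 152 mod 10 = 2; 9^2 ≡ 4 (mod 11).
Combine by CRT: x ≡ 46 (mod 53), x ≡ 4 (mod 11) ⇒ x ≡ 576 (mod 583).

576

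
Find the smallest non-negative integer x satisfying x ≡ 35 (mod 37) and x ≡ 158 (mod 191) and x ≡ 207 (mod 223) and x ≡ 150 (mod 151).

195692073

From x ≡ 35 (mod 37) write x = 35 + 37t. Substituting into x ≡ 158 (mod 191) gives 37t ≡ 123 (mod 191), and since 37⁻¹ ≡ 31 (mod 191), t ≡ 184. Hence x ≡ 35 + 37·184 = 6843 (mod 7067).
From x ≡ 6843 (mod 7067) write x = 6843 + 7067t. Substituting into x ≡ 207 (mod 223) gives 7067t ≡ 54 (mod 223), and since 154⁻¹ ≡ 42 (mod 223), t ≡ 38. Hence x ≡ 6843 + 7067·38 = 275389 (mod 1575941).
From x ≡ 275389 (mod 1575941) write x = 275389 + 1575941t. Substituting into x ≡ 150 (mod 151) gives 1575941t ≡ 34 (mod 151), and since 105⁻¹ ≡ 128 (mod 151), t ≡ 124. Hence x ≡ 275389 + 1575941·124 = 195692073 (mod 237967091).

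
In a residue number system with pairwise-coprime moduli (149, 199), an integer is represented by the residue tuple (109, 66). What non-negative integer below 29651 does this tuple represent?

25737

From x ≡ 109 (mod 149) write x = 109 + 149t. Substituting into x ≡ 66 (mod 199) gives 149t ≡ 156 (mod 199), and since 149⁻¹ ≡ 195 (mod 199), t ≡ 172. Hence x ≡ 109 + 149·172 = 25737 (mod 29651).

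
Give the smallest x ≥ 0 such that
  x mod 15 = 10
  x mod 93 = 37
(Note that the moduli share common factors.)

gcd(15, 93) = 3 and 3 | (37 − 10), so the pair is consistent; merging gives x ≡ 130 (mod 465), where 465 = lcm(15, 93).
The solution is unique modulo lcm(15, 93) = 465.

130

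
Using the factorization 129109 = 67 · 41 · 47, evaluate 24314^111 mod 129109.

99303

Mod 67: 24314 ≡ 60; by Fermat, exponent reduces to 111 mod 66 = 45; 60^45 ≡ 9 (mod 67).
Mod 41: 24314 ≡ 1; by Fermat, exponent reduces to 111 mod 40 = 31; 1^31 ≡ 1 (mod 41).
Mod 47: 24314 ≡ 15; by Fermat, exponent reduces to 111 mod 46 = 19; 15^19 ≡ 39 (mod 47).
Combine by CRT: x ≡ 9 (mod 67), x ≡ 1 (mod 41), x ≡ 39 (mod 47) ⇒ x ≡ 99303 (mod 129109).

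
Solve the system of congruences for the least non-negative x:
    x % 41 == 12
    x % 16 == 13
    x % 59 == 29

The moduli are pairwise coprime; N = 41·16·59 = 38704.
N/41 = 944; 944 ≡ 1 (mod 41), inverse 1.
N/16 = 2419; 2419 ≡ 3 (mod 16); 3·11 ≡ 1, so inverse 11.
N/59 = 656; 656 ≡ 7 (mod 59); 7·17 ≡ 1, so inverse 17.
x ≡ 12·944·1 + 13·2419·11 + 29·656·17 = 680653.
680653 mod 38704 = 22685.

22685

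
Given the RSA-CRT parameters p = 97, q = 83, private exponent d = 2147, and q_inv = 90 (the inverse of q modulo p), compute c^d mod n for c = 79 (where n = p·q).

d_p = d mod (p−1) = 2147 mod 96 = 35; d_q = d mod (q−1) = 15.
m₁ = c^(d_p) mod p: c ≡ 79 (mod 97), and 79^35 mod 97 = 85.
m₂ = c^(d_q) mod q: c ≡ 79 (mod 83), and 79^15 mod 83 = 43.
h = q_inv·(m₁ − m₂) mod p = 90·(85 − 43) mod 97 = 94.
m = m₂ + h·q = 43 + 94·83 = 7845.

7845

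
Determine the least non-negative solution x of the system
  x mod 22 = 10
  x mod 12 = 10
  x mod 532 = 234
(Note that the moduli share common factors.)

5554

gcd(22, 12) = 2 and 2 | (10 − 10), so the pair is consistent; merging gives x ≡ 10 (mod 132), where 132 = lcm(22, 12).
gcd(132, 532) = 4 and 4 | (234 − 10), so the pair is consistent; merging gives x ≡ 5554 (mod 17556), where 17556 = lcm(132, 532).
The solution is unique modulo lcm(22, 12, 532) = 17556.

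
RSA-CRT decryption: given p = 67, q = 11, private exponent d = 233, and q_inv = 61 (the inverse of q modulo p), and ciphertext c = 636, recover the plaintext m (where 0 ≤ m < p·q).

553

d_p = d mod (p−1) = 233 mod 66 = 35; d_q = d mod (q−1) = 3.
m₁ = c^(d_p) mod p: c ≡ 33 (mod 67), and 33^35 mod 67 = 17.
m₂ = c^(d_q) mod q: c ≡ 9 (mod 11), and 9^3 mod 11 = 3.
h = q_inv·(m₁ − m₂) mod p = 61·(17 − 3) mod 67 = 50.
m = m₂ + h·q = 3 + 50·11 = 553.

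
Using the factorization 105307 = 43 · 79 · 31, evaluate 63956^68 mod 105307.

32632

Mod 43: 63956 ≡ 15; by Fermat, exponent reduces to 68 mod 42 = 26; 15^26 ≡ 38 (mod 43).
Mod 79: 63956 ≡ 45; 45^68 ≡ 5 (mod 79).
Mod 31: 63956 ≡ 3; by Fermat, exponent reduces to 68 mod 30 = 8; 3^8 ≡ 20 (mod 31).
Combine by CRT: x ≡ 38 (mod 43), x ≡ 5 (mod 79), x ≡ 20 (mod 31) ⇒ x ≡ 32632 (mod 105307).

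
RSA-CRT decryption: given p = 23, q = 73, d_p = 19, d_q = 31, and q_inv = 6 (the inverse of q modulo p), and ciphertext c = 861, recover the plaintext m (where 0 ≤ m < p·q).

1309

m₁ = c^(d_p) mod p: c ≡ 10 (mod 23), and 10^19 mod 23 = 21.
m₂ = c^(d_q) mod q: c ≡ 58 (mod 73), and 58^31 mod 73 = 68.
h = q_inv·(m₁ − m₂) mod p = 6·(21 − 68) mod 23 = 17.
m = m₂ + h·q = 68 + 17·73 = 1309.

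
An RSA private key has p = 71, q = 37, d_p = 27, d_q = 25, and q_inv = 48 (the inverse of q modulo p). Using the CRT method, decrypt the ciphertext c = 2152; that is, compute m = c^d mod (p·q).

m₁ = c^(d_p) mod p: c ≡ 22 (mod 71), and 22^27 mod 71 = 56.
m₂ = c^(d_q) mod q: c ≡ 6 (mod 37), and 6^25 mod 37 = 6.
h = q_inv·(m₁ − m₂) mod p = 48·(56 − 6) mod 71 = 57.
m = m₂ + h·q = 6 + 57·37 = 2115.

2115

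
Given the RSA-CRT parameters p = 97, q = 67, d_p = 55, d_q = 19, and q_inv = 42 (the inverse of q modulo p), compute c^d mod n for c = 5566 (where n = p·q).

320

m₁ = c^(d_p) mod p: c ≡ 37 (mod 97), and 37^55 mod 97 = 29.
m₂ = c^(d_q) mod q: c ≡ 5 (mod 67), and 5^19 mod 67 = 52.
h = q_inv·(m₁ − m₂) mod p = 42·(29 − 52) mod 97 = 4.
m = m₂ + h·q = 52 + 4·67 = 320.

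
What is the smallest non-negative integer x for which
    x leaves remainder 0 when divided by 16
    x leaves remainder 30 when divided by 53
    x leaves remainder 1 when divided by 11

2256

The moduli are pairwise coprime; N = 16·53·11 = 9328.
N/16 = 583; 583 ≡ 7 (mod 16); 7·7 ≡ 1, so inverse 7.
N/53 = 176; 176 ≡ 17 (mod 53); 17·25 ≡ 1, so inverse 25.
N/11 = 848; 848 ≡ 1 (mod 11), inverse 1.
x ≡ 0·583·7 + 30·176·25 + 1·848·1 = 132848.
132848 mod 9328 = 2256.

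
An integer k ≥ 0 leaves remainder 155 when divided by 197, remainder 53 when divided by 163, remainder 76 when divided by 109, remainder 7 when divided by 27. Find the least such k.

The moduli are pairwise coprime; N = 197·163·109·27 = 94502673.
N/197 = 479709; 479709 ≡ 14 (mod 197); 14·183 ≡ 1, so inverse 183.
N/163 = 579771; 579771 ≡ 143 (mod 163); 143·57 ≡ 1, so inverse 57.
N/109 = 866997; 866997 ≡ 11 (mod 109); 11·10 ≡ 1, so inverse 10.
N/27 = 3500099; 3500099 ≡ 8 (mod 27); 8·17 ≡ 1, so inverse 17.
k ≡ 155·479709·183 + 53·579771·57 + 76·866997·10 + 7·3500099·17 = 16433863477.
16433863477 mod 94502673 = 84901048.

84901048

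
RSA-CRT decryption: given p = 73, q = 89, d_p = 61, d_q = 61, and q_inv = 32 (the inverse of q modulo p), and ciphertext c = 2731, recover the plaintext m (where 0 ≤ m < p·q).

m₁ = c^(d_p) mod p: c ≡ 30 (mod 73), and 30^61 mod 73 = 43.
m₂ = c^(d_q) mod q: c ≡ 61 (mod 89), and 61^61 mod 89 = 46.
h = q_inv·(m₁ − m₂) mod p = 32·(43 − 46) mod 73 = 50.
m = m₂ + h·q = 46 + 50·89 = 4496.

4496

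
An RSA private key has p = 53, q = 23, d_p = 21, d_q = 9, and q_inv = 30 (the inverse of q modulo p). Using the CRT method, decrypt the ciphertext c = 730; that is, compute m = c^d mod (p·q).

m₁ = c^(d_p) mod p: c ≡ 41 (mod 53), and 41^21 mod 53 = 35.
m₂ = c^(d_q) mod q: c ≡ 17 (mod 23), and 17^9 mod 23 = 7.
h = q_inv·(m₁ − m₂) mod p = 30·(35 − 7) mod 53 = 45.
m = m₂ + h·q = 7 + 45·23 = 1042.

1042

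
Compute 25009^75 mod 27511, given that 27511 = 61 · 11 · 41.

27510

Mod 61: 25009 ≡ 60; by Fermat, exponent reduces to 75 mod 60 = 15; 60^15 ≡ 60 (mod 61).
Mod 11: 25009 ≡ 6; by Fermat, exponent reduces to 75 mod 10 = 5; 6^5 ≡ 10 (mod 11).
Mod 41: 25009 ≡ 40; by Fermat, exponent reduces to 75 mod 40 = 35; 40^35 ≡ 40 (mod 41).
Combine by CRT: x ≡ 60 (mod 61), x ≡ 10 (mod 11), x ≡ 40 (mod 41) ⇒ x ≡ 27510 (mod 27511).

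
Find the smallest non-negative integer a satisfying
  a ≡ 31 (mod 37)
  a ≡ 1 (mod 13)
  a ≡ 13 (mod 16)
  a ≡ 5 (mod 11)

2029

Combine the congruences pairwise.
From a ≡ 31 (mod 37) write a = 31 + 37t. Substituting into a ≡ 1 (mod 13) gives 37t ≡ 9 (mod 13), and since 11⁻¹ ≡ 6 (mod 13), t ≡ 2. Hence a ≡ 31 + 37·2 = 105 (mod 481).
From a ≡ 105 (mod 481) write a = 105 + 481t. Substituting into a ≡ 13 (mod 16) gives 481t ≡ 4 (mod 16), and since 1⁻¹ ≡ 1 (mod 16), t ≡ 4. Hence a ≡ 105 + 481·4 = 2029 (mod 7696).
From a ≡ 2029 (mod 7696) write a = 2029 + 7696t. Substituting into a ≡ 5 (mod 11) gives 7696t ≡ 0 (mod 11), and since 7⁻¹ ≡ 8 (mod 11), t ≡ 0. Hence a ≡ 2029 + 7696·0 = 2029 (mod 84656).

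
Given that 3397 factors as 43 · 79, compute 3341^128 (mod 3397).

3136

Mod 43: 3341 ≡ 30; by Fermat, exponent reduces to 128 mod 42 = 2; 30^2 ≡ 40 (mod 43).
Mod 79: 3341 ≡ 23; by Fermat, exponent reduces to 128 mod 78 = 50; 23^50 ≡ 55 (mod 79).
Combine by CRT: x ≡ 40 (mod 43), x ≡ 55 (mod 79) ⇒ x ≡ 3136 (mod 3397).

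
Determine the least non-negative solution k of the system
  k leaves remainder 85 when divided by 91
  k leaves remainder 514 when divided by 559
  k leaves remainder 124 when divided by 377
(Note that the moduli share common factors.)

1632

gcd(91, 559) = 13 and 13 | (514 − 85), so the pair is consistent; merging gives k ≡ 1632 (mod 3913), where 3913 = lcm(91, 559).
gcd(3913, 377) = 13 and 13 | (124 − 1632), so the pair is consistent; merging gives k ≡ 1632 (mod 113477), where 113477 = lcm(3913, 377).
The solution is unique modulo lcm(91, 559, 377) = 113477.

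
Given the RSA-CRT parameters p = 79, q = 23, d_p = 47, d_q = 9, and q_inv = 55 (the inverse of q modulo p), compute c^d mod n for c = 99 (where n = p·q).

m₁ = c^(d_p) mod p: c ≡ 20 (mod 79), and 20^47 mod 79 = 72.
m₂ = c^(d_q) mod q: c ≡ 7 (mod 23), and 7^9 mod 23 = 15.
h = q_inv·(m₁ − m₂) mod p = 55·(72 − 15) mod 79 = 54.
m = m₂ + h·q = 15 + 54·23 = 1257.

1257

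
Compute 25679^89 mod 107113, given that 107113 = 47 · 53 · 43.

Mod 47: 25679 ≡ 17; by Fermat, exponent reduces to 89 mod 46 = 43; 17^43 ≡ 32 (mod 47).
Mod 53: 25679 ≡ 27; by Fermat, exponent reduces to 89 mod 52 = 37; 27^37 ≡ 14 (mod 53).
Mod 43: 25679 ≡ 8; by Fermat, exponent reduces to 89 mod 42 = 5; 8^5 ≡ 2 (mod 43).
Combine by CRT: x ≡ 32 (mod 47), x ≡ 14 (mod 53), x ≡ 2 (mod 43) ⇒ x ≡ 35047 (mod 107113).

35047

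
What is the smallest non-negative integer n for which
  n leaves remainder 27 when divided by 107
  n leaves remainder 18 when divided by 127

Combine the congruences pairwise.
From n ≡ 27 (mod 107) write n = 27 + 107t. Substituting into n ≡ 18 (mod 127) gives 107t ≡ 118 (mod 127), and since 107⁻¹ ≡ 19 (mod 127), t ≡ 83. Hence n ≡ 27 + 107·83 = 8908 (mod 13589).

8908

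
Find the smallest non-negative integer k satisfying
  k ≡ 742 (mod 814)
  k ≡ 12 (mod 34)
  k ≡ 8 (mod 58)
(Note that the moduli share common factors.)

gcd(814, 34) = 2 and 2 | (12 − 742), so the pair is consistent; merging gives k ≡ 7254 (mod 13838), where 13838 = lcm(814, 34).
gcd(13838, 58) = 2 and 2 | (8 − 7254), so the pair is consistent; merging gives k ≡ 339366 (mod 401302), where 401302 = lcm(13838, 58).
The solution is unique modulo lcm(814, 34, 58) = 401302.

339366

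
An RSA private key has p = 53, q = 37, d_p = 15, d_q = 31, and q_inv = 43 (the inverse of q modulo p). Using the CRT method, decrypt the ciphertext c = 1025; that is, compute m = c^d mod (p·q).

m₁ = c^(d_p) mod p: c ≡ 18 (mod 53), and 18^15 mod 53 = 32.
m₂ = c^(d_q) mod q: c ≡ 26 (mod 37), and 26^31 mod 37 = 26.
h = q_inv·(m₁ − m₂) mod p = 43·(32 − 26) mod 53 = 46.
m = m₂ + h·q = 26 + 46·37 = 1728.

1728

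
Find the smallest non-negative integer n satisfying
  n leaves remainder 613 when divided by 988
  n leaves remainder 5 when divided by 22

7529

gcd(988, 22) = 2 and 2 | (5 − 613), so the pair is consistent; merging gives n ≡ 7529 (mod 10868), where 10868 = lcm(988, 22).
The solution is unique modulo lcm(988, 22) = 10868.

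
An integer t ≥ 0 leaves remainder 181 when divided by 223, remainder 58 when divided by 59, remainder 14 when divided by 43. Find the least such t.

The moduli are pairwise coprime; N = 223·59·43 = 565751.
N/223 = 2537; 2537 ≡ 84 (mod 223); 84·77 ≡ 1, so inverse 77.
N/59 = 9589; 9589 ≡ 31 (mod 59); 31·40 ≡ 1, so inverse 40.
N/43 = 13157; 13157 ≡ 42 (mod 43); 42·42 ≡ 1, so inverse 42.
t ≡ 181·2537·77 + 58·9589·40 + 14·13157·42 = 65340965.
65340965 mod 565751 = 279600.

279600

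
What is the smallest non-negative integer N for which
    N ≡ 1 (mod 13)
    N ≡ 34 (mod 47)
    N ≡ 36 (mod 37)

21607

From N ≡ 1 (mod 13) write N = 1 + 13t. Substituting into N ≡ 34 (mod 47) gives 13t ≡ 33 (mod 47), and since 13⁻¹ ≡ 29 (mod 47), t ≡ 17. Hence N ≡ 1 + 13·17 = 222 (mod 611).
From N ≡ 222 (mod 611) write N = 222 + 611t. Substituting into N ≡ 36 (mod 37) gives 611t ≡ 36 (mod 37), and since 19⁻¹ ≡ 2 (mod 37), t ≡ 35. Hence N ≡ 222 + 611·35 = 21607 (mod 22607).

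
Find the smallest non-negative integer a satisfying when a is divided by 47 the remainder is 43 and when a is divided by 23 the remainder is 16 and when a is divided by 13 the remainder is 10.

Combine the congruences pairwise.
From a ≡ 43 (mod 47) write a = 43 + 47t. Substituting into a ≡ 16 (mod 23) gives 47t ≡ 19 (mod 23), and since 1⁻¹ ≡ 1 (mod 23), t ≡ 19. Hence a ≡ 43 + 47·19 = 936 (mod 1081).
From a ≡ 936 (mod 1081) write a = 936 + 1081t. Substituting into a ≡ 10 (mod 13) gives 1081t ≡ 10 (mod 13), and since 2⁻¹ ≡ 7 (mod 13), t ≡ 5. Hence a ≡ 936 + 1081·5 = 6341 (mod 14053).

6341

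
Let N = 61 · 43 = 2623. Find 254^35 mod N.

1504

Mod 61: 254 ≡ 10; 10^35 ≡ 40 (mod 61).
Mod 43: 254 ≡ 39; 39^35 ≡ 42 (mod 43).
Combine by CRT: x ≡ 40 (mod 61), x ≡ 42 (mod 43) ⇒ x ≡ 1504 (mod 2623).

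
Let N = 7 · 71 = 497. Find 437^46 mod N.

74

Mod 7: 437 ≡ 3; by Fermat, exponent reduces to 46 mod 6 = 4; 3^4 ≡ 4 (mod 7).
Mod 71: 437 ≡ 11; 11^46 ≡ 3 (mod 71).
Combine by CRT: x ≡ 4 (mod 7), x ≡ 3 (mod 71) ⇒ x ≡ 74 (mod 497).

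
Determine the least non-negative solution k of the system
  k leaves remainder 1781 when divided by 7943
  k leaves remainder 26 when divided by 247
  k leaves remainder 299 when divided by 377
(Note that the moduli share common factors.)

700765

gcd(7943, 247) = 13 and 13 | (26 − 1781), so the pair is consistent; merging gives k ≡ 97097 (mod 150917), where 150917 = lcm(7943, 247).
gcd(150917, 377) = 13 and 13 | (299 − 97097), so the pair is consistent; merging gives k ≡ 700765 (mod 4376593), where 4376593 = lcm(150917, 377).
The solution is unique modulo lcm(7943, 247, 377) = 4376593.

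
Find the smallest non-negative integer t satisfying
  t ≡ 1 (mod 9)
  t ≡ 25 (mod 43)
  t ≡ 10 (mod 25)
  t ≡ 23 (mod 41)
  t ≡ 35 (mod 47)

The moduli are pairwise coprime; N = 9·43·25·41·47 = 18643725.
N/9 = 2071525; 2071525 ≡ 4 (mod 9); 4·7 ≡ 1, so inverse 7.
N/43 = 433575; 433575 ≡ 6 (mod 43); 6·36 ≡ 1, so inverse 36.
N/25 = 745749; 745749 ≡ 24 (mod 25); 24·24 ≡ 1, so inverse 24.
N/41 = 454725; 454725 ≡ 35 (mod 41); 35·34 ≡ 1, so inverse 34.
N/47 = 396675; 396675 ≡ 42 (mod 47); 42·28 ≡ 1, so inverse 28.
t ≡ 1·2071525·7 + 25·433575·36 + 10·745749·24 + 23·454725·34 + 35·396675·28 = 1328034385.
1328034385 mod 18643725 = 4329910.

4329910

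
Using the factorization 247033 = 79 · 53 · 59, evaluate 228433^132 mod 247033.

171181

Mod 79: 228433 ≡ 44; by Fermat, exponent reduces to 132 mod 78 = 54; 44^54 ≡ 67 (mod 79).
Mod 53: 228433 ≡ 3; by Fermat, exponent reduces to 132 mod 52 = 28; 3^28 ≡ 44 (mod 53).
Mod 59: 228433 ≡ 44; by Fermat, exponent reduces to 132 mod 58 = 16; 44^16 ≡ 22 (mod 59).
Combine by CRT: x ≡ 67 (mod 79), x ≡ 44 (mod 53), x ≡ 22 (mod 59) ⇒ x ≡ 171181 (mod 247033).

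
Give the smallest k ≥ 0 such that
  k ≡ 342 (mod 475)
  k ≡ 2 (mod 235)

gcd(475, 235) = 5 and 5 | (2 − 342), so the pair is consistent; merging gives k ≡ 12692 (mod 22325), where 22325 = lcm(475, 235).
The solution is unique modulo lcm(475, 235) = 22325.

12692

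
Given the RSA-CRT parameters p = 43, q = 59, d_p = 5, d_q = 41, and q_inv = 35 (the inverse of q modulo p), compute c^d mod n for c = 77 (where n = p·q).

1581

m₁ = c^(d_p) mod p: c ≡ 34 (mod 43), and 34^5 mod 43 = 33.
m₂ = c^(d_q) mod q: c ≡ 18 (mod 59), and 18^41 mod 59 = 47.
h = q_inv·(m₁ − m₂) mod p = 35·(33 − 47) mod 43 = 26.
m = m₂ + h·q = 47 + 26·59 = 1581.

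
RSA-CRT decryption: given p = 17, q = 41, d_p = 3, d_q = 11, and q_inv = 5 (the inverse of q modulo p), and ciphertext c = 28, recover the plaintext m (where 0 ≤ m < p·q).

498

m₁ = c^(d_p) mod p: c ≡ 11 (mod 17), and 11^3 mod 17 = 5.
m₂ = c^(d_q) mod q: c ≡ 28 (mod 41), and 28^11 mod 41 = 6.
h = q_inv·(m₁ − m₂) mod p = 5·(5 − 6) mod 17 = 12.
m = m₂ + h·q = 6 + 12·41 = 498.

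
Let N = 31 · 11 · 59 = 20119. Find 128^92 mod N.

Mod 31: 128 ≡ 4; by Fermat, exponent reduces to 92 mod 30 = 2; 4^2 ≡ 16 (mod 31).
Mod 11: 128 ≡ 7; by Fermat, exponent reduces to 92 mod 10 = 2; 7^2 ≡ 5 (mod 11).
Mod 59: 128 ≡ 10; by Fermat, exponent reduces to 92 mod 58 = 34; 10^34 ≡ 5 (mod 59).
Combine by CRT: x ≡ 16 (mod 31), x ≡ 5 (mod 11), x ≡ 5 (mod 59) ⇒ x ≡ 6495 (mod 20119).

6495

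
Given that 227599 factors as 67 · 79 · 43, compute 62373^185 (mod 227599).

26459

Mod 67: 62373 ≡ 63; by Fermat, exponent reduces to 185 mod 66 = 53; 63^53 ≡ 61 (mod 67).
Mod 79: 62373 ≡ 42; by Fermat, exponent reduces to 185 mod 78 = 29; 42^29 ≡ 73 (mod 79).
Mod 43: 62373 ≡ 23; by Fermat, exponent reduces to 185 mod 42 = 17; 23^17 ≡ 14 (mod 43).
Combine by CRT: x ≡ 61 (mod 67), x ≡ 73 (mod 79), x ≡ 14 (mod 43) ⇒ x ≡ 26459 (mod 227599).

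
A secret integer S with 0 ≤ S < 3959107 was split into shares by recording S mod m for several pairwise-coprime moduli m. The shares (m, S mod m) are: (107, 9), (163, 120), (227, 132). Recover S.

2333465

The moduli are pairwise coprime; N = 107·163·227 = 3959107.
N/107 = 37001; 37001 ≡ 86 (mod 107); 86·56 ≡ 1, so inverse 56.
N/163 = 24289; 24289 ≡ 2 (mod 163); 2·82 ≡ 1, so inverse 82.
N/227 = 17441; 17441 ≡ 189 (mod 227); 189·221 ≡ 1, so inverse 221.
S ≡ 9·37001·56 + 120·24289·82 + 132·17441·221 = 766441116.
766441116 mod 3959107 = 2333465.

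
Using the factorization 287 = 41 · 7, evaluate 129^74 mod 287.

184

Mod 41: 129 ≡ 6; by Fermat, exponent reduces to 74 mod 40 = 34; 6^34 ≡ 20 (mod 41).
Mod 7: 129 ≡ 3; by Fermat, exponent reduces to 74 mod 6 = 2; 3^2 ≡ 2 (mod 7).
Combine by CRT: x ≡ 20 (mod 41), x ≡ 2 (mod 7) ⇒ x ≡ 184 (mod 287).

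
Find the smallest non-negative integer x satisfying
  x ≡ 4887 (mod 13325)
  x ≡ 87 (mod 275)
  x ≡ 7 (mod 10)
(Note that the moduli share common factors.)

138137

gcd(13325, 275) = 25 and 25 | (87 − 4887), so the pair is consistent; merging gives x ≡ 138137 (mod 146575), where 146575 = lcm(13325, 275).
gcd(146575, 10) = 5 and 5 | (7 − 138137), so the pair is consistent; merging gives x ≡ 138137 (mod 293150), where 293150 = lcm(146575, 10).
The solution is unique modulo lcm(13325, 275, 10) = 293150.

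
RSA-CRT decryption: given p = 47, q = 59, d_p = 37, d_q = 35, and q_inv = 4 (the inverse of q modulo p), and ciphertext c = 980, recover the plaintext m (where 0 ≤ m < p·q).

2175

m₁ = c^(d_p) mod p: c ≡ 40 (mod 47), and 40^37 mod 47 = 13.
m₂ = c^(d_q) mod q: c ≡ 36 (mod 59), and 36^35 mod 59 = 51.
h = q_inv·(m₁ − m₂) mod p = 4·(13 − 51) mod 47 = 36.
m = m₂ + h·q = 51 + 36·59 = 2175.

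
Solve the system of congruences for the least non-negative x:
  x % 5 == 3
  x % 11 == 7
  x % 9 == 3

183

The moduli are pairwise coprime; N = 5·11·9 = 495.
N/5 = 99; 99 ≡ 4 (mod 5); 4·4 ≡ 1, so inverse 4.
N/11 = 45; 45 ≡ 1 (mod 11), inverse 1.
N/9 = 55; 55 ≡ 1 (mod 9), inverse 1.
x ≡ 3·99·4 + 7·45·1 + 3·55·1 = 1668.
1668 mod 495 = 183.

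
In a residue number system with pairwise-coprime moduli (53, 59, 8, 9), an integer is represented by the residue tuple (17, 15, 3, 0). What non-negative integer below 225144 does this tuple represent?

From x ≡ 17 (mod 53) write x = 17 + 53t. Substituting into x ≡ 15 (mod 59) gives 53t ≡ 57 (mod 59), and since 53⁻¹ ≡ 49 (mod 59), t ≡ 20. Hence x ≡ 17 + 53·20 = 1077 (mod 3127).
From x ≡ 1077 (mod 3127) write x = 1077 + 3127t. Substituting into x ≡ 3 (mod 8) gives 3127t ≡ 6 (mod 8), and since 7⁻¹ ≡ 7 (mod 8), t ≡ 2. Hence x ≡ 1077 + 3127·2 = 7331 (mod 25016).
From x ≡ 7331 (mod 25016) write x = 7331 + 25016t. Substituting into x ≡ 0 (mod 9) gives 25016t ≡ 4 (mod 9), and since 5⁻¹ ≡ 2 (mod 9), t ≡ 8. Hence x ≡ 7331 + 25016·8 = 207459 (mod 225144).

207459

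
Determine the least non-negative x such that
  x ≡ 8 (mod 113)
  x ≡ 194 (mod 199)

6562

From x ≡ 8 (mod 113) write x = 8 + 113t. Substituting into x ≡ 194 (mod 199) gives 113t ≡ 186 (mod 199), and since 113⁻¹ ≡ 118 (mod 199), t ≡ 58. Hence x ≡ 8 + 113·58 = 6562 (mod 22487).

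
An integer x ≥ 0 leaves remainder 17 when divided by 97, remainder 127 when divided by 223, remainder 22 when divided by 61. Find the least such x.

137272

Combine the congruences pairwise.
From x ≡ 17 (mod 97) write x = 17 + 97t. Substituting into x ≡ 127 (mod 223) gives 97t ≡ 110 (mod 223), and since 97⁻¹ ≡ 23 (mod 223), t ≡ 77. Hence x ≡ 17 + 97·77 = 7486 (mod 21631).
From x ≡ 7486 (mod 21631) write x = 7486 + 21631t. Substituting into x ≡ 22 (mod 61) gives 21631t ≡ 39 (mod 61), and since 37⁻¹ ≡ 33 (mod 61), t ≡ 6. Hence x ≡ 7486 + 21631·6 = 137272 (mod 1319491).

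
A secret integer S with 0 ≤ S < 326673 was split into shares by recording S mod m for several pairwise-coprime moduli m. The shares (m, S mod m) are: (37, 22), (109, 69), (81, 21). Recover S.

295023

Combine the congruences pairwise.
From S ≡ 22 (mod 37) write S = 22 + 37t. Substituting into S ≡ 69 (mod 109) gives 37t ≡ 47 (mod 109), and since 37⁻¹ ≡ 56 (mod 109), t ≡ 16. Hence S ≡ 22 + 37·16 = 614 (mod 4033).
From S ≡ 614 (mod 4033) write S = 614 + 4033t. Substituting into S ≡ 21 (mod 81) gives 4033t ≡ 55 (mod 81), and since 64⁻¹ ≡ 19 (mod 81), t ≡ 73. Hence S ≡ 614 + 4033·73 = 295023 (mod 326673).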